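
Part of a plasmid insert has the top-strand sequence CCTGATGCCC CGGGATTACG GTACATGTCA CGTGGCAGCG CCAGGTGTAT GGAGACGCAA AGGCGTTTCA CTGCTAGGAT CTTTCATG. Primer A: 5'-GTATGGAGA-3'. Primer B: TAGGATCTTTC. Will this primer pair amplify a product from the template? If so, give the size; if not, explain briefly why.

Primer A (GTATGGAGA) matches the top strand at positions 47–55 (3' end points downstream).
Primer B (TAGGATCTTTC) also matches the top strand directly, at positions 75–85 — its reverse complement GAAAGATCCTA is not present.
Both primers anneal to the bottom strand with 3' ends pointing the same way, so neither can prime synthesis back toward the other.

No product — both primers anneal to the same strand and extend in the same direction.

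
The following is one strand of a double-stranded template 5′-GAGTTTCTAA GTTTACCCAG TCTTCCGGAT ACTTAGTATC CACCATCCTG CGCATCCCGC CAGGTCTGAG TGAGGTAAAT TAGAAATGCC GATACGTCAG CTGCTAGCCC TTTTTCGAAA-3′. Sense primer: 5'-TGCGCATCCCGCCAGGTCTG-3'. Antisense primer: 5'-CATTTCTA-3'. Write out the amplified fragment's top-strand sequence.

5'-TGCGCATCCCGCCAGGTCTGAGTGAGGTAAATTAGAAATG-3'

Forward primer TGCGCATCCCGCCAGGTCTG is found on the top strand at positions 49–68.
Reverse complement of the reverse primer: TAGAAATG. This occurs on the top strand at positions 81–88.
The product is the template from position 49 through 88 (40 bp).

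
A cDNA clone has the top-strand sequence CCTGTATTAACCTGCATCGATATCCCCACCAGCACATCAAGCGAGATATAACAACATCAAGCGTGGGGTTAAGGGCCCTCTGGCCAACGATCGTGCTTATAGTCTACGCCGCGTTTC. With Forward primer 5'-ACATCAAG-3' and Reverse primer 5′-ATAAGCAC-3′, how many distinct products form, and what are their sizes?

The forward primer ACATCAAG matches the top strand at positions 34–41, 54–61.
The reverse primer's reverse complement is GTGCTTAT, matching at positions 93–100.
Each forward site pairs with the reverse site to give a product ending at position 100: sizes 67, 47 bp.

Two products: 67 bp, 47 bp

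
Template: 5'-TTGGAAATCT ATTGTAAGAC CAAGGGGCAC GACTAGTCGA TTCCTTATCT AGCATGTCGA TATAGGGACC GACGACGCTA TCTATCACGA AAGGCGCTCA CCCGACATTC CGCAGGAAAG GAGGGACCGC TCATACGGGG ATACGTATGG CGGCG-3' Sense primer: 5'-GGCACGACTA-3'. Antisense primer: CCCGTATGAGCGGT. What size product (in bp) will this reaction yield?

The forward primer matches the template at positions 26–35.
The reverse primer's reverse complement is ACCGCTCATACGGG, which matches the template at positions 126–139.
Amplicon spans positions 26–139: 114 bp.

114 bp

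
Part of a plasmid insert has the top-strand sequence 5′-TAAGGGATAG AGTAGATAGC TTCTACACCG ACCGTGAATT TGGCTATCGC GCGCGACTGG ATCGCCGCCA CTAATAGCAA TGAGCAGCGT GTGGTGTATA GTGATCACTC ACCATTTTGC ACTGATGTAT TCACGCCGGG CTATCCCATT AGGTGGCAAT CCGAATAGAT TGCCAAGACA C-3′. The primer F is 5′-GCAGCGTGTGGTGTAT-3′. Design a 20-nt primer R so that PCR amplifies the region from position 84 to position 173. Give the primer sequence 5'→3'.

5'-GCAATCTATTCGGATTGCCA-3'

The product's 3' end on the top strand is position 173.
The reverse primer anneals to the top strand over positions 154–173, i.e. to TGGCAATCCGAATAGATTGC.
Its sequence written 5'→3' is the reverse complement: GCAATCTATTCGGATTGCCA.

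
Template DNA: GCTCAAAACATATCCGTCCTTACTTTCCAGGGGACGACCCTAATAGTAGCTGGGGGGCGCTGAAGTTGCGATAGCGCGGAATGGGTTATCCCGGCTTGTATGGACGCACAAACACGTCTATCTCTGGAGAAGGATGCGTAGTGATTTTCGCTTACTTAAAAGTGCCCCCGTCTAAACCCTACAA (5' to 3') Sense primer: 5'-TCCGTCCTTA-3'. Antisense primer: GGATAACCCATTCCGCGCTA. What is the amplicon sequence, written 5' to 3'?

Forward primer TCCGTCCTTA is found on the top strand at positions 13–22.
Taking the reverse complement of GGATAACCCATTCCGCGCTA gives TAGCGCGGAATGGGTTATCC, found at positions 72–91 on the template; the primer anneals here to the top strand with its 3' end pointing upstream.
The product is the template from position 13 through 91 (79 bp).

5'-TCCGTCCTTACTTTCCAGGGGACGACCCTAATAGTAGCTGGGGGGCGCTGAAGTTGCGATAGCGCGGAATGGGTTATCC-3'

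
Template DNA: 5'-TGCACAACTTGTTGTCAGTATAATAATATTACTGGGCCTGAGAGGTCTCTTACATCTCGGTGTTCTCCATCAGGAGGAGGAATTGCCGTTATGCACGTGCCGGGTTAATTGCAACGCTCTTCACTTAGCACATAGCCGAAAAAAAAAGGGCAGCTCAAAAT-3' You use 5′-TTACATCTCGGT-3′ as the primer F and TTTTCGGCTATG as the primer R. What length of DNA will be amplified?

93 bp

The forward primer matches the template at positions 50–61.
Taking the reverse complement of TTTTCGGCTATG gives CATAGCCGAAAA, found at positions 131–142 on the template; the primer anneals here to the top strand with its 3' end pointing upstream.
The product runs from position 50 to position 142, so its length is 142 − 50 + 1 = 93 bp.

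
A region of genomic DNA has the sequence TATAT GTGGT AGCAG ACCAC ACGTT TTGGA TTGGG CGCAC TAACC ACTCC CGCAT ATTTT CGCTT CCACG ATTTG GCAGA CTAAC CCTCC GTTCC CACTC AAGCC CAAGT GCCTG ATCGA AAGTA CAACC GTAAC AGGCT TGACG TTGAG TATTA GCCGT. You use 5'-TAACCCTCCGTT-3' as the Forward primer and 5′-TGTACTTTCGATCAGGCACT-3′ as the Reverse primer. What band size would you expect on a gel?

46 bp

Scanning the template, TAACCCTCCGTT occurs at positions 82–93; this primer anneals to the bottom strand there with its 3' end pointing downstream.
Reverse complement of the reverse primer: AGTGCCTGATCGAAAGTACA. This occurs on the top strand at positions 108–127.
The product runs from position 82 to position 127, so its length is 127 − 82 + 1 = 46 bp.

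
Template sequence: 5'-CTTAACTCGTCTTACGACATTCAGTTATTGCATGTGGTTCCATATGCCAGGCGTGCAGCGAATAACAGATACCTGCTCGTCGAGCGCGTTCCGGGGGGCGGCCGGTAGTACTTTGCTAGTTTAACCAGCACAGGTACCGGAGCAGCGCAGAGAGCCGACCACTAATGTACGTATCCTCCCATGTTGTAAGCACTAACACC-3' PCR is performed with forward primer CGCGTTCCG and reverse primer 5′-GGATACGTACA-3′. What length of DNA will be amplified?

Forward primer CGCGTTCCG is found on the top strand at positions 85–93.
Taking the reverse complement of GGATACGTACA gives TGTACGTATCC, found at positions 166–176 on the template; the primer anneals here to the top strand with its 3' end pointing upstream.
Product length = (reverse-primer end) − (forward-primer start) + 1 = 176 − 85 + 1 = 92 bp.

92 bp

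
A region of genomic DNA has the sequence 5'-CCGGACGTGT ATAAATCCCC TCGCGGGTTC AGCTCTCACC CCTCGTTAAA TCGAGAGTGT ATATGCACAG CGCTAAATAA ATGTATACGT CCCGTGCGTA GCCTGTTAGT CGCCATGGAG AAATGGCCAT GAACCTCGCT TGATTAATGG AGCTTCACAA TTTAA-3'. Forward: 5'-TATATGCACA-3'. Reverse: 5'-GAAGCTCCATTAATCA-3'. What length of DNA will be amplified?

97 bp

Forward primer TATATGCACA is found on the top strand at positions 60–69.
Reverse complement of the reverse primer: TGATTAATGGAGCTTC. This occurs on the top strand at positions 141–156.
The product runs from position 60 to position 156, so its length is 156 − 60 + 1 = 97 bp.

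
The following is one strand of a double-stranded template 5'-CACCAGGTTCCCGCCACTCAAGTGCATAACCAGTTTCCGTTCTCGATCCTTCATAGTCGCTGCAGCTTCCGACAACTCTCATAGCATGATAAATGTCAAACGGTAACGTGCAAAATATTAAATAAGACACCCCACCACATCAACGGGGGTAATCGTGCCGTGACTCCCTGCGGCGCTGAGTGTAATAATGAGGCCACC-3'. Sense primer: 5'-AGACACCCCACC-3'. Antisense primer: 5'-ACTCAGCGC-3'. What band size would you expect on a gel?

57 bp

The forward primer matches the template at positions 125–136.
Reverse complement of the reverse primer: GCGCTGAGT. This occurs on the top strand at positions 173–181.
Amplicon spans positions 125–181: 57 bp.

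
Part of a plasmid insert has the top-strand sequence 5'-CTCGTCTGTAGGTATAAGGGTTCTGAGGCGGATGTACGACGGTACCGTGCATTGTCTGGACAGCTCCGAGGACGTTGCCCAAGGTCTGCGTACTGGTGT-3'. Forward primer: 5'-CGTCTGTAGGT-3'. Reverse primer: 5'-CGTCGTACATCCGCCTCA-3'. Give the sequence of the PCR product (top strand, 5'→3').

Forward primer CGTCTGTAGGT is found on the top strand at positions 3–13.
Reverse complement of the reverse primer: TGAGGCGGATGTACGACG. This occurs on the top strand at positions 24–41.
The product is the template from position 3 through 41 (39 bp).

5'-CGTCTGTAGGTATAAGGGTTCTGAGGCGGATGTACGACG-3'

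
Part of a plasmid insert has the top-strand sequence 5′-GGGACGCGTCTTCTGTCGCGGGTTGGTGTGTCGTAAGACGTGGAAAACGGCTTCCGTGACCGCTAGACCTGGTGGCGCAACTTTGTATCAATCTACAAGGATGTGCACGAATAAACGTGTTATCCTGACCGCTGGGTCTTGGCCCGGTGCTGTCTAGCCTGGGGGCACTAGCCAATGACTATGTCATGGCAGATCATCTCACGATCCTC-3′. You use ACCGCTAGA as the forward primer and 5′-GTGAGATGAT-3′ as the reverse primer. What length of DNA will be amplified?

Forward primer ACCGCTAGA is found on the top strand at positions 59–67.
The reverse primer's reverse complement is ATCATCTCAC, which matches the template at positions 193–202.
The product runs from position 59 to position 202, so its length is 202 − 59 + 1 = 144 bp.

144 bp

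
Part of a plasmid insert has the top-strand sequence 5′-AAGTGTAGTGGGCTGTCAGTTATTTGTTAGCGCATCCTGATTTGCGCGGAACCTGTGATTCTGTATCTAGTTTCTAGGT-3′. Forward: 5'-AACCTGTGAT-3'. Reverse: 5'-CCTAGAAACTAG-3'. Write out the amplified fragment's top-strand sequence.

5'-AACCTGTGATTCTGTATCTAGTTTCTAGG-3'

Scanning the template, AACCTGTGAT occurs at positions 50–59; this primer anneals to the bottom strand there with its 3' end pointing downstream.
The reverse primer's reverse complement is CTAGTTTCTAGG, which matches the template at positions 67–78.
The product is the template from position 50 through 78 (29 bp).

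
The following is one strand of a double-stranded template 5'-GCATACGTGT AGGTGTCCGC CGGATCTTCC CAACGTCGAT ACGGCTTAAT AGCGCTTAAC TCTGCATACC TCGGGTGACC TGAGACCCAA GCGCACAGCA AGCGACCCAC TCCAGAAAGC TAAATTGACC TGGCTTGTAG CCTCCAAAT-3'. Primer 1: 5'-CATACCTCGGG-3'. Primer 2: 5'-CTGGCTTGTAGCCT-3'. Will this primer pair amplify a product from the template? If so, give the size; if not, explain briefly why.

Primer 1 (CATACCTCGGG) matches the top strand at positions 65–75 (3' end points downstream).
Primer 2 (CTGGCTTGTAGCCT) also matches the top strand directly, at positions 130–143 — its reverse complement AGGCTACAAGCCAG is not present.
Both primers anneal to the bottom strand with 3' ends pointing the same way, so neither can prime synthesis back toward the other.

No product — both primers anneal to the same strand and extend in the same direction.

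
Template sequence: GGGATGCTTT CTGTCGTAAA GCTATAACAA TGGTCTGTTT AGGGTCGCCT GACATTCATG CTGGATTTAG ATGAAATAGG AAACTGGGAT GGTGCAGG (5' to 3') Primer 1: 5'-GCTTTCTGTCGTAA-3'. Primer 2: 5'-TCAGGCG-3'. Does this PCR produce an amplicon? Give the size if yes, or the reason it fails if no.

Primer 1 (GCTTTCTGTCGTAA) matches the top strand at positions 6–19; it acts as a forward primer.
Primer 2's reverse complement is CGCCTGA, matching the top strand at positions 46–52; it acts as a reverse primer.
The 3' ends face each other across positions 6–52, giving a 47 bp product.

Yes — a 47 bp product.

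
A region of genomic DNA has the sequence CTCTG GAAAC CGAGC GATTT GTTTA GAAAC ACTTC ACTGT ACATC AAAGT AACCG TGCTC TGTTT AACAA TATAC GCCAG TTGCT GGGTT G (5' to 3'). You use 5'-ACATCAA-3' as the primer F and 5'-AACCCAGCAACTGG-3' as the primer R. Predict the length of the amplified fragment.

Forward primer ACATCAA is found on the top strand at positions 41–47.
Reverse complement of the reverse primer: CCAGTTGCTGGGTT. This occurs on the top strand at positions 77–90.
Amplicon spans positions 41–90: 50 bp.

50 bp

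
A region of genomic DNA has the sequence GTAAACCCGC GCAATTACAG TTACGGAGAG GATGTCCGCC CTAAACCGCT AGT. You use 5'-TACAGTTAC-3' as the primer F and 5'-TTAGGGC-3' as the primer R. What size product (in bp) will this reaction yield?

29 bp

Forward primer TACAGTTAC is found on the top strand at positions 16–24.
Reverse complement of the reverse primer: GCCCTAA. This occurs on the top strand at positions 38–44.
Product length = (reverse-primer end) − (forward-primer start) + 1 = 44 − 16 + 1 = 29 bp.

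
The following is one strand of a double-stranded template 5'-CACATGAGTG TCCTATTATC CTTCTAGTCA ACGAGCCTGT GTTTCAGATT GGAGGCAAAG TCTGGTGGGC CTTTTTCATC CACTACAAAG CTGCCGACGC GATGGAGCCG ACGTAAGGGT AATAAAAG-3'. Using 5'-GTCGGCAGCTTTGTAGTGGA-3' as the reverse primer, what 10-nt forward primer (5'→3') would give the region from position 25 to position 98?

The reverse primer's reverse complement TCCACTACAAAGCTGCCGAC matches the template at positions 79–98; the product starts at position 25.
The forward primer is identical to the top strand over positions 25–34: TAGTCAACGA.

5'-TAGTCAACGA-3'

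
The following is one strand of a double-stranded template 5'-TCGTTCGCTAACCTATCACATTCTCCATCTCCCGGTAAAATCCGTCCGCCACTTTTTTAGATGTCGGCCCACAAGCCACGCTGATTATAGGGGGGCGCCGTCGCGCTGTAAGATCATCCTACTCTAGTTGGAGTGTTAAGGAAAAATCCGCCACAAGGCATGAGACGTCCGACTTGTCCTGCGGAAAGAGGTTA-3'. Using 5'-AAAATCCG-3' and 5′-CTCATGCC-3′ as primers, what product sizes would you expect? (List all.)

The forward primer AAAATCCG matches the top strand at positions 37–44, 143–150.
The reverse primer's reverse complement is GGCATGAG, matching at positions 157–164.
Each forward site pairs with the reverse site to give a product ending at position 164: sizes 128, 22 bp.

128 bp, 22 bp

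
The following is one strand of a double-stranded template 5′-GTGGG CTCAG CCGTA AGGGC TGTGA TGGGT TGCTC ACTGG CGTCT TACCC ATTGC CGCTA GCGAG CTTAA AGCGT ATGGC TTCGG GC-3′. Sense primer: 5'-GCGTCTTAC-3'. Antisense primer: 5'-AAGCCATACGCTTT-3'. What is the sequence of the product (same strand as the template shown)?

The forward primer matches the template at positions 40–48.
Taking the reverse complement of AAGCCATACGCTTT gives AAAGCGTATGGCTT, found at positions 69–82 on the template; the primer anneals here to the top strand with its 3' end pointing upstream.
The product is the template from position 40 through 82 (43 bp).

5'-GCGTCTTACCCATTGCCGCTAGCGAGCTTAAAGCGTATGGCTT-3'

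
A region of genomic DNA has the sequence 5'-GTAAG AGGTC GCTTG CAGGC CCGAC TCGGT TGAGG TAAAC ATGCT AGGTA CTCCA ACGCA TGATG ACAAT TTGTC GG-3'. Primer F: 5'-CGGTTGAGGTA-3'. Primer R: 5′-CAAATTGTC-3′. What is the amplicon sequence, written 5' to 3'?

5'-CGGTTGAGGTAAACATGCTAGGTACTCCAACGCATGATGACAATTTG-3'

Scanning the template, CGGTTGAGGTA occurs at positions 27–37; this primer anneals to the bottom strand there with its 3' end pointing downstream.
The reverse primer's reverse complement is GACAATTTG, which matches the template at positions 65–73.
The product is the template from position 27 through 73 (47 bp).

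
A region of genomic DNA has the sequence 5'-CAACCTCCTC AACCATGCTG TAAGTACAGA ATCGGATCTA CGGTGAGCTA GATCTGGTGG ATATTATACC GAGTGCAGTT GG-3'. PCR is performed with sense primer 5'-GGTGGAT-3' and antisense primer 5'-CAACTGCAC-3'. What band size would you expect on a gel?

Forward primer GGTGGAT is found on the top strand at positions 56–62.
Reverse complement of the reverse primer: GTGCAGTTG. This occurs on the top strand at positions 73–81.
Amplicon spans positions 56–81: 26 bp.

26 bp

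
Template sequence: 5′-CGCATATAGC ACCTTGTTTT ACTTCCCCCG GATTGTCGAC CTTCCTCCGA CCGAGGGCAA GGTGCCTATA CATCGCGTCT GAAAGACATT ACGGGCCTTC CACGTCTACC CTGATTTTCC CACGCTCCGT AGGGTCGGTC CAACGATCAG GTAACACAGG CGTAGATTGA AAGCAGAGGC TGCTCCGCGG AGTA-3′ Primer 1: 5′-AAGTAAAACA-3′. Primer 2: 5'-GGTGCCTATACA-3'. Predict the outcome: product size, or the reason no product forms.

Primer 1 (AAGTAAAACA) has reverse complement TGTTTTACTT, which matches the top strand at positions 15–24; primer 1 anneals to the top strand there with its 3' end pointing upstream toward position 15.
Primer 2 (GGTGCCTATACA) matches the top strand directly at positions 61–72; it anneals to the bottom strand with its 3' end pointing downstream toward position 72.
The 3' ends diverge (primer 1 extends toward position 1, primer 2 toward position 194), so the primers never converge on a shared product.

No product — the primers' 3' ends point away from each other.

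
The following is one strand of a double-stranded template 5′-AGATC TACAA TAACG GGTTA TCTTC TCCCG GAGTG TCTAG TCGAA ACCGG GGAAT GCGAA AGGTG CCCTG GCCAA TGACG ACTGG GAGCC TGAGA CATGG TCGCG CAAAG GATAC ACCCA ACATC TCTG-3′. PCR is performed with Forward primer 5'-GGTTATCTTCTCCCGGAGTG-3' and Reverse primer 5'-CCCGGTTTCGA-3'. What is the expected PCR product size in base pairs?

36 bp

Scanning the template, GGTTATCTTCTCCCGGAGTG occurs at positions 16–35; this primer anneals to the bottom strand there with its 3' end pointing downstream.
The reverse primer's reverse complement is TCGAAACCGGG, which matches the template at positions 41–51.
Amplicon spans positions 16–51: 36 bp.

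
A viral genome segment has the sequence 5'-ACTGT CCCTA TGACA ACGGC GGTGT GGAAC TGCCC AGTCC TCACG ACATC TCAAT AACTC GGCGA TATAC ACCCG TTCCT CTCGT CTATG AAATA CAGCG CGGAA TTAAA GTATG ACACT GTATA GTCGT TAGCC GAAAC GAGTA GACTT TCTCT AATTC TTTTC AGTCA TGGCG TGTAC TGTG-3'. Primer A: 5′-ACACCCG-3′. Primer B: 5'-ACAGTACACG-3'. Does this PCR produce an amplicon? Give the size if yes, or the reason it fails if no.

Primer A (ACACCCG) matches the top strand at positions 69–75; it acts as a forward primer.
Primer B's reverse complement is CGTGTACTGT, matching the top strand at positions 174–183; it acts as a reverse primer.
The 3' ends face each other across positions 69–183, giving a 115 bp product.

Yes — a 115 bp product.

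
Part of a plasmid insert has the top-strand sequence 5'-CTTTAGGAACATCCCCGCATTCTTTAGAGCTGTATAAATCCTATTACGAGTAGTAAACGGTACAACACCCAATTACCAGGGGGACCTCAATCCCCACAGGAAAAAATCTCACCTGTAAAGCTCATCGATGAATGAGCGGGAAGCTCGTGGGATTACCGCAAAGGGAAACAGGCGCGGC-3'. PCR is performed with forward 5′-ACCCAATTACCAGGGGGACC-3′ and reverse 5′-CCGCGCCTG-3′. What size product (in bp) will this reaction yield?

111 bp

Scanning the template, ACCCAATTACCAGGGGGACC occurs at positions 67–86; this primer anneals to the bottom strand there with its 3' end pointing downstream.
The reverse primer's reverse complement is CAGGCGCGG, which matches the template at positions 169–177.
Product length = (reverse-primer end) − (forward-primer start) + 1 = 177 − 67 + 1 = 111 bp.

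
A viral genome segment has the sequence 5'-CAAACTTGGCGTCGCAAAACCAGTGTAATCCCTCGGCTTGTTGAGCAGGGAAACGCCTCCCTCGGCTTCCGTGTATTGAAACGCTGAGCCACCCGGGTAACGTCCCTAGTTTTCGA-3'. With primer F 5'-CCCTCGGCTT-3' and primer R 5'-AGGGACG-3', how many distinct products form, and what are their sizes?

The forward primer CCCTCGGCTT matches the top strand at positions 30–39, 59–68.
The reverse primer's reverse complement is CGTCCCT, matching at positions 101–107.
Each forward site pairs with the reverse site to give a product ending at position 107: sizes 78, 49 bp.

Two products: 78 bp, 49 bp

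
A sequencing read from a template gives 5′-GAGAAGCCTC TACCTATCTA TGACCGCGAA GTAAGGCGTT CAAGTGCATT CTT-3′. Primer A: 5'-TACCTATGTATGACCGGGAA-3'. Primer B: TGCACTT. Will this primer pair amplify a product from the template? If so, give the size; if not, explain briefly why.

Primer A (TACCTATGTATGACCGGGAA) does not match the top strand, and its reverse complement TTCCCGGTCATACATAGGTA does not match either.
With no annealing site for primer A, no amplification occurs.

No product — primer A has no binding site in the template.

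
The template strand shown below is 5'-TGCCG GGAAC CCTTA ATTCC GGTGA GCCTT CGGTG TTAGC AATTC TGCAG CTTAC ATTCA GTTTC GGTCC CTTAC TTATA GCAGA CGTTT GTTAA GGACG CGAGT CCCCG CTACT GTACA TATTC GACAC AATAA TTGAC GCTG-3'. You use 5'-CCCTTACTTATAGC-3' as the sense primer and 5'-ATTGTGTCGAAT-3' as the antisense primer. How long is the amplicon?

65 bp

The forward primer matches the template at positions 69–82.
Reverse complement of the reverse primer: ATTCGACACAAT. This occurs on the top strand at positions 122–133.
Product length = (reverse-primer end) − (forward-primer start) + 1 = 133 − 69 + 1 = 65 bp.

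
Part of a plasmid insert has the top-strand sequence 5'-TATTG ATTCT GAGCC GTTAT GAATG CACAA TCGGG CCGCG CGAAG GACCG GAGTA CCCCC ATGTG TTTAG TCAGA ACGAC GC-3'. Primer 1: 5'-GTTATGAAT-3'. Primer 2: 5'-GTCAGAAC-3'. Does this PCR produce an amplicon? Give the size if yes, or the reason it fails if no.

Primer 1 (GTTATGAAT) matches the top strand at positions 16–24 (3' end points downstream).
Primer 2 (GTCAGAAC) also matches the top strand directly, at positions 70–77 — its reverse complement GTTCTGAC is not present.
Both primers anneal to the bottom strand with 3' ends pointing the same way, so neither can prime synthesis back toward the other.

No product — both primers anneal to the same strand and extend in the same direction.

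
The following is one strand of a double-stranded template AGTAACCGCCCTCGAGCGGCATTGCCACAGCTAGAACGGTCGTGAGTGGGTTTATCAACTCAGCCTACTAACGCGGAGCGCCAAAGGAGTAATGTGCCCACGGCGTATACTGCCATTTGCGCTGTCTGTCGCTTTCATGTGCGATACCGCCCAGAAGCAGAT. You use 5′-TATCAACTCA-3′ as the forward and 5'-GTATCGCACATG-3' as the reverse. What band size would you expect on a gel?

95 bp

Forward primer TATCAACTCA is found on the top strand at positions 53–62.
The reverse primer's reverse complement is CATGTGCGATAC, which matches the template at positions 136–147.
Amplicon spans positions 53–147: 95 bp.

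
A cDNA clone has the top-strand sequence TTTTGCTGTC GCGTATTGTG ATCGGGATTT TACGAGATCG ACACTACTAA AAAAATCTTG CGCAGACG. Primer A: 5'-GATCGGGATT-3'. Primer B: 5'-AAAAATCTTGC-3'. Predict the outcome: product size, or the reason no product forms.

Primer A (GATCGGGATT) matches the top strand at positions 20–29 (3' end points downstream).
Primer B (AAAAATCTTGC) also matches the top strand directly, at positions 51–61 — its reverse complement GCAAGATTTTT is not present.
Both primers anneal to the bottom strand with 3' ends pointing the same way, so neither can prime synthesis back toward the other.

No product — both primers anneal to the same strand and extend in the same direction.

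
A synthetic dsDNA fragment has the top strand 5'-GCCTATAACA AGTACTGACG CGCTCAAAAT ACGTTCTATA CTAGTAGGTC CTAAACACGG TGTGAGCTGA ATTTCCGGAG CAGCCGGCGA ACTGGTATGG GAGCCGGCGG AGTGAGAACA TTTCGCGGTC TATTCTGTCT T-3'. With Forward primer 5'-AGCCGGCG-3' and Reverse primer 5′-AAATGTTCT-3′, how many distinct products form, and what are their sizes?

The forward primer AGCCGGCG matches the top strand at positions 82–89, 102–109.
The reverse primer's reverse complement is AGAACATTT, matching at positions 115–123.
Each forward site pairs with the reverse site to give a product ending at position 123: sizes 42, 22 bp.

Two products: 42 bp, 22 bp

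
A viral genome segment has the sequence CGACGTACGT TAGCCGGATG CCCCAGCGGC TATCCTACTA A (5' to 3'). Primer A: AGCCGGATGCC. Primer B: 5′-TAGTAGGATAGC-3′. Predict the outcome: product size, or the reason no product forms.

Primer A (AGCCGGATGCC) matches the top strand at positions 12–22; it acts as a forward primer.
Primer B's reverse complement is GCTATCCTACTA, matching the top strand at positions 29–40; it acts as a reverse primer.
The 3' ends face each other across positions 12–40, giving a 29 bp product.

Yes — a 29 bp product.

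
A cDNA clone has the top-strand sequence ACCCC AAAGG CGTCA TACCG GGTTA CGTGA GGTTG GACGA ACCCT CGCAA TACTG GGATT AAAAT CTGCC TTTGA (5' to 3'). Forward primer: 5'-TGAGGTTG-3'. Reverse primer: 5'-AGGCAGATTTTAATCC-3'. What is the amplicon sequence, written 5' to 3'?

5'-TGAGGTTGGACGAACCCTCGCAATACTGGGATTAAAATCTGCCT-3'

The forward primer matches the template at positions 28–35.
The reverse primer's reverse complement is GGATTAAAATCTGCCT, which matches the template at positions 56–71.
The product is the template from position 28 through 71 (44 bp).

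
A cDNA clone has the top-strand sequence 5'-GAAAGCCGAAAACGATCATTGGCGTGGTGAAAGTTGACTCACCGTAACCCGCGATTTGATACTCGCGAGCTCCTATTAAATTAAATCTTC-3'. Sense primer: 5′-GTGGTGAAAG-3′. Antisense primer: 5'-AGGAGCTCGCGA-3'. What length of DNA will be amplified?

The forward primer matches the template at positions 24–33.
Reverse complement of the reverse primer: TCGCGAGCTCCT. This occurs on the top strand at positions 63–74.
The product runs from position 24 to position 74, so its length is 74 − 24 + 1 = 51 bp.

51 bp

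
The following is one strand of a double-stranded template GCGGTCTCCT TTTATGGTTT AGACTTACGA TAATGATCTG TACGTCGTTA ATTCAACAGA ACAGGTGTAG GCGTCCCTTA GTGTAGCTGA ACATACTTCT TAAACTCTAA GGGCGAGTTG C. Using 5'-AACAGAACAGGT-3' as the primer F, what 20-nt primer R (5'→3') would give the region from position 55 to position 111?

The product's 3' end on the top strand is position 111.
The reverse primer anneals to the top strand over positions 92–111, i.e. to CATACTTCTTAAACTCTAAG.
Its sequence written 5'→3' is the reverse complement: CTTAGAGTTTAAGAAGTATG.

5'-CTTAGAGTTTAAGAAGTATG-3'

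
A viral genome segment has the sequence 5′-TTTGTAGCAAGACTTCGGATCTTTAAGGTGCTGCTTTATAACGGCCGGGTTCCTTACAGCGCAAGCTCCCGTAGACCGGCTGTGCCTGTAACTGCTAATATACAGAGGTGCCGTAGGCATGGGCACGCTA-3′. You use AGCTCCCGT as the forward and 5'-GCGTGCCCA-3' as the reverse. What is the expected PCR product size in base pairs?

65 bp

The forward primer matches the template at positions 64–72.
Reverse complement of the reverse primer: TGGGCACGC. This occurs on the top strand at positions 120–128.
The product runs from position 64 to position 128, so its length is 128 − 64 + 1 = 65 bp.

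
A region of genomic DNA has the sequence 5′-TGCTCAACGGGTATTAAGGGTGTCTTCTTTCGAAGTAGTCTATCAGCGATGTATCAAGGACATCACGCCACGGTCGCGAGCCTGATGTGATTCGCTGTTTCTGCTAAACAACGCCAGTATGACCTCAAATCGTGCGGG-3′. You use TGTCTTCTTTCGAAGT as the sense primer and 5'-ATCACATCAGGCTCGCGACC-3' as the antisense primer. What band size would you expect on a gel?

Forward primer TGTCTTCTTTCGAAGT is found on the top strand at positions 21–36.
The reverse primer's reverse complement is GGTCGCGAGCCTGATGTGAT, which matches the template at positions 72–91.
Product length = (reverse-primer end) − (forward-primer start) + 1 = 91 − 21 + 1 = 71 bp.

71 bp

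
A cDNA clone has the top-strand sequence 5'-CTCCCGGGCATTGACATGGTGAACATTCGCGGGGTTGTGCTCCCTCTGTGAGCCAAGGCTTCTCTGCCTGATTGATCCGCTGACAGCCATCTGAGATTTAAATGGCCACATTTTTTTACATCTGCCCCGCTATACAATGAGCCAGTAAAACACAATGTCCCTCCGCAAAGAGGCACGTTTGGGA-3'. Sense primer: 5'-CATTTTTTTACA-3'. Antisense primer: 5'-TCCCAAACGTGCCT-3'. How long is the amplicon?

76 bp

Scanning the template, CATTTTTTTACA occurs at positions 109–120; this primer anneals to the bottom strand there with its 3' end pointing downstream.
The reverse primer's reverse complement is AGGCACGTTTGGGA, which matches the template at positions 171–184.
The product runs from position 109 to position 184, so its length is 184 − 109 + 1 = 76 bp.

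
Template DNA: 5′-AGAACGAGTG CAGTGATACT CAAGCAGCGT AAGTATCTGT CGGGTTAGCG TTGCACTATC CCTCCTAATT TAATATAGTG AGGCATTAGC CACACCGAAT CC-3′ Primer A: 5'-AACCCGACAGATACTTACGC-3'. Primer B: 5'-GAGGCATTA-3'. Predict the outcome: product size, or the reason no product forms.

No product — the primers' 3' ends point away from each other.

Primer A (AACCCGACAGATACTTACGC) has reverse complement GCGTAAGTATCTGTCGGGTT, which matches the top strand at positions 27–46; primer A anneals to the top strand there with its 3' end pointing upstream toward position 27.
Primer B (GAGGCATTA) matches the top strand directly at positions 80–88; it anneals to the bottom strand with its 3' end pointing downstream toward position 88.
The 3' ends diverge (primer A extends toward position 1, primer B toward position 102), so the primers never converge on a shared product.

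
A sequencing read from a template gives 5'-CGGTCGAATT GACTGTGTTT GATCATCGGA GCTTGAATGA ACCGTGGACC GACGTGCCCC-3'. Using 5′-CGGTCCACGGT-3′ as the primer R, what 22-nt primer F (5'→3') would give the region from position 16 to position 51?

5'-TGTTTGATCATCGGAGCTTGAA-3'

The reverse primer's reverse complement ACCGTGGACCG matches the template at positions 41–51; the product starts at position 16.
The forward primer is identical to the top strand over positions 16–37: TGTTTGATCATCGGAGCTTGAA.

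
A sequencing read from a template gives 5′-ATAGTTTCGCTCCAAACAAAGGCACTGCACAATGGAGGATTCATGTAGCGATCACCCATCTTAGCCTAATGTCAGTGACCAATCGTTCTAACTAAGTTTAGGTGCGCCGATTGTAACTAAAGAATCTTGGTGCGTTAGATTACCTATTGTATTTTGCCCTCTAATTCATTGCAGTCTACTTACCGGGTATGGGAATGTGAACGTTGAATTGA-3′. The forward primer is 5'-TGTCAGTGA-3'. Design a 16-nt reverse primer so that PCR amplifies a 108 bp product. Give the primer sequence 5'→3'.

5'-AGACTGCAATGAATTA-3'

The forward primer binds at positions 70–78, so a 108 bp product ends at position 70 + 108 − 1 = 177.
The reverse primer anneals to the top strand over positions 162–177, i.e. to TAATTCATTGCAGTCT.
Its sequence written 5'→3' is the reverse complement: AGACTGCAATGAATTA.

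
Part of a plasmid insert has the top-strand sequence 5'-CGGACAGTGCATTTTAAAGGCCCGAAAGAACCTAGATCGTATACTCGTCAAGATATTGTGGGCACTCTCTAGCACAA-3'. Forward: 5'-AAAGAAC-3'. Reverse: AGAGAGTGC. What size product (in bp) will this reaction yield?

The forward primer matches the template at positions 25–31.
Reverse complement of the reverse primer: GCACTCTCT. This occurs on the top strand at positions 62–70.
Amplicon spans positions 25–70: 46 bp.

46 bp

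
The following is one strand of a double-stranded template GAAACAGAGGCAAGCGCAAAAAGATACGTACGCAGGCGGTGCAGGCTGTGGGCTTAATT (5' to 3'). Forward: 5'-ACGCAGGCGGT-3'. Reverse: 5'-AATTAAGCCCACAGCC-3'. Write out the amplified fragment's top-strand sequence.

5'-ACGCAGGCGGTGCAGGCTGTGGGCTTAATT-3'

Forward primer ACGCAGGCGGT is found on the top strand at positions 30–40.
Reverse complement of the reverse primer: GGCTGTGGGCTTAATT. This occurs on the top strand at positions 44–59.
The product is the template from position 30 through 59 (30 bp).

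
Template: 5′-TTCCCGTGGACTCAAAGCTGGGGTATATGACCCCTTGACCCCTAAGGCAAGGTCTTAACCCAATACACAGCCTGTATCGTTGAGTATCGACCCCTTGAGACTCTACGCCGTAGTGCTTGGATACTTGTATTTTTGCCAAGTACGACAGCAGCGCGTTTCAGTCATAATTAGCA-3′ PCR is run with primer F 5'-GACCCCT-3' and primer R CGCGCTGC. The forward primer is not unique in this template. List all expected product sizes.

127 bp, 119 bp, 67 bp

The forward primer GACCCCT matches the top strand at positions 29–35, 37–43, 89–95.
The reverse primer's reverse complement is GCAGCGCG, matching at positions 148–155.
Each forward site pairs with the reverse site to give a product ending at position 155: sizes 127, 119, 67 bp.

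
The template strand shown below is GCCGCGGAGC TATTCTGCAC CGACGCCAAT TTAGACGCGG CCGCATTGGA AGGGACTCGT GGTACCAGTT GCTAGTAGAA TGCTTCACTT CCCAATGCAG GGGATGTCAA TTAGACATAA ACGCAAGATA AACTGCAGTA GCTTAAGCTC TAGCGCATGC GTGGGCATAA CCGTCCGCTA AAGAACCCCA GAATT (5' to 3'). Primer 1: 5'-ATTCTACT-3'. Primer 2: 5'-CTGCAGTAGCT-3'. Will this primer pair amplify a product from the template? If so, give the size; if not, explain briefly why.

No product — the primers' 3' ends point away from each other.

Primer 1 (ATTCTACT) has reverse complement AGTAGAAT, which matches the top strand at positions 74–81; primer 1 anneals to the top strand there with its 3' end pointing upstream toward position 74.
Primer 2 (CTGCAGTAGCT) matches the top strand directly at positions 133–143; it anneals to the bottom strand with its 3' end pointing downstream toward position 143.
The 3' ends diverge (primer 1 extends toward position 1, primer 2 toward position 195), so the primers never converge on a shared product.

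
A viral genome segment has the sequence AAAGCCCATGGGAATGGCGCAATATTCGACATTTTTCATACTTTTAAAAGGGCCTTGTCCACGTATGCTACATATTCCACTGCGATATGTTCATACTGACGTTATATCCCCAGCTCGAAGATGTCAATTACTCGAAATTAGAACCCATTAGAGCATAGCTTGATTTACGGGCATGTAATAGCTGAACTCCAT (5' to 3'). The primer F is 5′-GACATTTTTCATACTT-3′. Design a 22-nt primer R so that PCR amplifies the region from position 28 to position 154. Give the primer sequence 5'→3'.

The product's 3' end on the top strand is position 154.
The reverse primer anneals to the top strand over positions 133–154, i.e. to CGAAATTAGAACCCATTAGAGC.
Its sequence written 5'→3' is the reverse complement: GCTCTAATGGGTTCTAATTTCG.

5'-GCTCTAATGGGTTCTAATTTCG-3'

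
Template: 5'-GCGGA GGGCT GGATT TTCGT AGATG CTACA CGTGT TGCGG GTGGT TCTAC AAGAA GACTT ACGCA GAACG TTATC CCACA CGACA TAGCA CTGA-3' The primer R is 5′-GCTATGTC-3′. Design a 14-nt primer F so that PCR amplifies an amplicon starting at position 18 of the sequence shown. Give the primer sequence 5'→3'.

5'-CGTAGATGCTACAC-3'

The reverse primer's reverse complement GACATAGC matches the template at positions 82–89; the product starts at position 18.
The forward primer is identical to the top strand over positions 18–31: CGTAGATGCTACAC.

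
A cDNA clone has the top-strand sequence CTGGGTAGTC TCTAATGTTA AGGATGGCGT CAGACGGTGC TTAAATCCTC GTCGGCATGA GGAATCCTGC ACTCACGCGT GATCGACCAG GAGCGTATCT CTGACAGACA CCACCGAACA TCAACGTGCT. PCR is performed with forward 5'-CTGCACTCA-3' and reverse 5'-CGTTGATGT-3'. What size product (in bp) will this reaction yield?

Scanning the template, CTGCACTCA occurs at positions 67–75; this primer anneals to the bottom strand there with its 3' end pointing downstream.
Reverse complement of the reverse primer: ACATCAACG. This occurs on the top strand at positions 118–126.
Amplicon spans positions 67–126: 60 bp.

60 bp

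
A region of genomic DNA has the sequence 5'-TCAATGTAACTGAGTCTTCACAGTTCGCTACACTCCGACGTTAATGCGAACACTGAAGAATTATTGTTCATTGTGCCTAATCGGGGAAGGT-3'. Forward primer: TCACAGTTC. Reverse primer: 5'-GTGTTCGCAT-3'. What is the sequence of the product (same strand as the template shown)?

The forward primer matches the template at positions 18–26.
Taking the reverse complement of GTGTTCGCAT gives ATGCGAACAC, found at positions 44–53 on the template; the primer anneals here to the top strand with its 3' end pointing upstream.
The product is the template from position 18 through 53 (36 bp).

5'-TCACAGTTCGCTACACTCCGACGTTAATGCGAACAC-3'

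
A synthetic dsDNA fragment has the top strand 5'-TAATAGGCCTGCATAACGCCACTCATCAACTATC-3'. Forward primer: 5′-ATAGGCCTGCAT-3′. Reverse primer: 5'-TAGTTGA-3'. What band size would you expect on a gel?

The forward primer matches the template at positions 3–14.
Taking the reverse complement of TAGTTGA gives TCAACTA, found at positions 26–32 on the template; the primer anneals here to the top strand with its 3' end pointing upstream.
Product length = (reverse-primer end) − (forward-primer start) + 1 = 32 − 3 + 1 = 30 bp.

30 bp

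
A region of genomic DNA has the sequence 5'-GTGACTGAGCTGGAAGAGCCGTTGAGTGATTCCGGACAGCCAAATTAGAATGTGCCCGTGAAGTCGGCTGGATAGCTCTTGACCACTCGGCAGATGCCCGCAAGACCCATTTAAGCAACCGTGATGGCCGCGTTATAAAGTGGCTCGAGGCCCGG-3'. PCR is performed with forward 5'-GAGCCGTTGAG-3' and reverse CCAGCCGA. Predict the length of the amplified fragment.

56 bp

Forward primer GAGCCGTTGAG is found on the top strand at positions 16–26.
The reverse primer's reverse complement is TCGGCTGG, which matches the template at positions 64–71.
Product length = (reverse-primer end) − (forward-primer start) + 1 = 71 − 16 + 1 = 56 bp.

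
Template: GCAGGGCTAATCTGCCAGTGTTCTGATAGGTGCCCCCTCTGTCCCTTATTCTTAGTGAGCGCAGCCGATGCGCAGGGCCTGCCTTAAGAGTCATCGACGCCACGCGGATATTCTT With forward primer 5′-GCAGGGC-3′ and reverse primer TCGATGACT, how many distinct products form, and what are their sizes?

Two products: 97 bp, 26 bp

The forward primer GCAGGGC matches the top strand at positions 1–7, 72–78.
The reverse primer's reverse complement is AGTCATCGA, matching at positions 89–97.
Each forward site pairs with the reverse site to give a product ending at position 97: sizes 97, 26 bp.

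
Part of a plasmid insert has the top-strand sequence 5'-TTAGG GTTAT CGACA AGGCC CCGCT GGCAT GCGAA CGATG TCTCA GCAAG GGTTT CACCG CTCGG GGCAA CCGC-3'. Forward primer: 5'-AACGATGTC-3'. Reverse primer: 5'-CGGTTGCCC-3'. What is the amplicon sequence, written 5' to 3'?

5'-AACGATGTCTCAGCAAGGGTTTCACCGCTCGGGGCAACCG-3'

The forward primer matches the template at positions 34–42.
The reverse primer's reverse complement is GGGCAACCG, which matches the template at positions 65–73.
The product is the template from position 34 through 73 (40 bp).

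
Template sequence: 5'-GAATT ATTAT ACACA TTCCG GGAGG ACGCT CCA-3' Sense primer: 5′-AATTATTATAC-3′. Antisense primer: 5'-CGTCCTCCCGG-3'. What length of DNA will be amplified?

27 bp

The forward primer matches the template at positions 2–12.
Taking the reverse complement of CGTCCTCCCGG gives CCGGGAGGACG, found at positions 18–28 on the template; the primer anneals here to the top strand with its 3' end pointing upstream.
The product runs from position 2 to position 28, so its length is 28 − 2 + 1 = 27 bp.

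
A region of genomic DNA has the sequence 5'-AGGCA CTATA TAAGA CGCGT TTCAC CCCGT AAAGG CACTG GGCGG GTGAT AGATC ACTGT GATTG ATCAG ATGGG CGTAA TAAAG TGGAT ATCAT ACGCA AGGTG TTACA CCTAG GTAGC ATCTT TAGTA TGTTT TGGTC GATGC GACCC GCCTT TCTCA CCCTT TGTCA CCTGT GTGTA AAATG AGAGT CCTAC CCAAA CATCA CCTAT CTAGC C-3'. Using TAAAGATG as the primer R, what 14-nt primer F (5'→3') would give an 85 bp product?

5'-CGGGTGATAGATCA-3'

The reverse primer's reverse complement CATCTTTA matches the template at positions 120–127, so the product ends at position 127.
An 85 bp product then starts at position 127 − 85 + 1 = 43.
The forward primer is identical to the top strand there: CGGGTGATAGATCA.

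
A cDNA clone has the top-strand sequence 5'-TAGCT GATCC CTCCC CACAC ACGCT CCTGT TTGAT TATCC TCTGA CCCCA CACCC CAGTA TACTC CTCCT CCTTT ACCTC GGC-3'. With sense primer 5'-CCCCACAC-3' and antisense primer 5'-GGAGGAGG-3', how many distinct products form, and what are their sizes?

The forward primer CCCCACAC matches the top strand at positions 13–20, 46–53.
The reverse primer's reverse complement is CCTCCTCC, matching at positions 65–72.
Each forward site pairs with the reverse site to give a product ending at position 72: sizes 60, 27 bp.

Two products: 60 bp, 27 bp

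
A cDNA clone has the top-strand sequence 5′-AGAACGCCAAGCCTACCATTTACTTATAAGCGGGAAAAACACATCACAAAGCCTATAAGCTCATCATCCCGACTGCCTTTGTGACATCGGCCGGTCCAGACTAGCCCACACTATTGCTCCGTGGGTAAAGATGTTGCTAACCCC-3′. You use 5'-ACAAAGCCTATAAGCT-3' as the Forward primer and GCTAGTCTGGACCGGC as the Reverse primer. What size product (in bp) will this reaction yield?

60 bp

Scanning the template, ACAAAGCCTATAAGCT occurs at positions 46–61; this primer anneals to the bottom strand there with its 3' end pointing downstream.
Reverse complement of the reverse primer: GCCGGTCCAGACTAGC. This occurs on the top strand at positions 90–105.
The product runs from position 46 to position 105, so its length is 105 − 46 + 1 = 60 bp.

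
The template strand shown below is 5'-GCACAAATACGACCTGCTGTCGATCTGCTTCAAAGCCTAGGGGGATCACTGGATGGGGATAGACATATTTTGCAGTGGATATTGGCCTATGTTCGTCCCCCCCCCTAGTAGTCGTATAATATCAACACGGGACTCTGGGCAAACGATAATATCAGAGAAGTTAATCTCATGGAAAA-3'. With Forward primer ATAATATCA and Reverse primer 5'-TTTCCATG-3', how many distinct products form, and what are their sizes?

Two products: 60 bp, 30 bp

The forward primer ATAATATCA matches the top strand at positions 116–124, 146–154.
The reverse primer's reverse complement is CATGGAAA, matching at positions 168–175.
Each forward site pairs with the reverse site to give a product ending at position 175: sizes 60, 30 bp.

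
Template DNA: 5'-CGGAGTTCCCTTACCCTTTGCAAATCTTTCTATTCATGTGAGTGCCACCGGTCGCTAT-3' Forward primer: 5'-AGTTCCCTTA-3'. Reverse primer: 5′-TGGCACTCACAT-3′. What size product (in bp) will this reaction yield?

Scanning the template, AGTTCCCTTA occurs at positions 4–13; this primer anneals to the bottom strand there with its 3' end pointing downstream.
The reverse primer's reverse complement is ATGTGAGTGCCA, which matches the template at positions 36–47.
The product runs from position 4 to position 47, so its length is 47 − 4 + 1 = 44 bp.

44 bp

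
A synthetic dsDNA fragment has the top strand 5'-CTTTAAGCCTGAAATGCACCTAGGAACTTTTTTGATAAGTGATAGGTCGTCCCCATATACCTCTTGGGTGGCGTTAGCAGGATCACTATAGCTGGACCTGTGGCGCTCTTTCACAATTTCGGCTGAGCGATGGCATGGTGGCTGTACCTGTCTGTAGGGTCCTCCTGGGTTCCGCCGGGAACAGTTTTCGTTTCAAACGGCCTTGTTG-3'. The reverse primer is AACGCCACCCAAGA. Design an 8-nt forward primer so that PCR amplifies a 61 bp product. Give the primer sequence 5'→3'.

The reverse primer's reverse complement TCTTGGGTGGCGTT matches the template at positions 62–75, so the product ends at position 75.
A 61 bp product then starts at position 75 − 61 + 1 = 15.
The forward primer is identical to the top strand there: TGCACCTA.

5'-TGCACCTA-3'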